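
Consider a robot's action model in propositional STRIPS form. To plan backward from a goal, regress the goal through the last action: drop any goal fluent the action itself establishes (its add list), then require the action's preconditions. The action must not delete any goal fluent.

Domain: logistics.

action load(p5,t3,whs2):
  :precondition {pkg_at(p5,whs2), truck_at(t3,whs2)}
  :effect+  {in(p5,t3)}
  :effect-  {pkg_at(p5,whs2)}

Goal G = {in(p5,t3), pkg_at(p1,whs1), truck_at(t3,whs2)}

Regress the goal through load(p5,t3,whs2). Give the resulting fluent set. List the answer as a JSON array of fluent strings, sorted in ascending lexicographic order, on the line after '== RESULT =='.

Regress:
  G ∩ del = {}  (empty — regression defined)
  G \ add = {in(p5,t3), pkg_at(p1,whs1), truck_at(t3,whs2)} \ {in(p5,t3)} = {pkg_at(p1,whs1), truck_at(t3,whs2)}
  ∪ pre   = {pkg_at(p1,whs1), truck_at(t3,whs2)} ∪ {pkg_at(p5,whs2), truck_at(t3,whs2)}
          = {pkg_at(p1,whs1), pkg_at(p5,whs2), truck_at(t3,whs2)}

== RESULT ==
["pkg_at(p1,whs1)", "pkg_at(p5,whs2)", "truck_at(t3,whs2)"]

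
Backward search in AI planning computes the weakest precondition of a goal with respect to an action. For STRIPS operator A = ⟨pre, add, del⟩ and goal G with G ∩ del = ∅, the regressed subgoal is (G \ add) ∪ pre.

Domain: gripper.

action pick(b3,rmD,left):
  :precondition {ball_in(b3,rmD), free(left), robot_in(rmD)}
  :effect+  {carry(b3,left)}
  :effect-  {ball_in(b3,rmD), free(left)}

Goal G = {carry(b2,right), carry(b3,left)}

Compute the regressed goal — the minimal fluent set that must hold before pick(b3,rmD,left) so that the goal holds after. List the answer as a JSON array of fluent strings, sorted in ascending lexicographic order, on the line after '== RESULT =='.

Compute (G \ add) ∪ pre:
  G ∩ del = {}  (empty — regression defined)
  G \ add = {carry(b2,right), carry(b3,left)} \ {carry(b3,left)} = {carry(b2,right)}
  ∪ pre   = {carry(b2,right)} ∪ {ball_in(b3,rmD), free(left), robot_in(rmD)}
          = {ball_in(b3,rmD), carry(b2,right), free(left), robot_in(rmD)}

== RESULT ==
["ball_in(b3,rmD)", "carry(b2,right)", "free(left)", "robot_in(rmD)"]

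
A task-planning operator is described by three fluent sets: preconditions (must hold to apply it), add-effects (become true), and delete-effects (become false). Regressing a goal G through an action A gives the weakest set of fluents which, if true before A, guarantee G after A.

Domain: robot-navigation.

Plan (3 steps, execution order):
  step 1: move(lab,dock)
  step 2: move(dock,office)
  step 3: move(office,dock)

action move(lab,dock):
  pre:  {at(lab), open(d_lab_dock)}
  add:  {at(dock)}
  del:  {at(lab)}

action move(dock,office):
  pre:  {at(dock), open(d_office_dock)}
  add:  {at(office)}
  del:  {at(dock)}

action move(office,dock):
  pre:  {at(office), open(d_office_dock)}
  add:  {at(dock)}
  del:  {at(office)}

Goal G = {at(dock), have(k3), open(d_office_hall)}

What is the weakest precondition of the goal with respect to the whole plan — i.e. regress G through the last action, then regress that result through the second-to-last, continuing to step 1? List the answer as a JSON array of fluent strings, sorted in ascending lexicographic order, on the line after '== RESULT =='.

Work backward from the goal:
  through step 3 (move(office,dock)): drop {at(dock)}, keep {have(k3), open(d_office_hall)}, require {at(office), open(d_office_dock)}
    → {at(office), have(k3), open(d_office_dock), open(d_office_hall)}
  through step 2 (move(dock,office)): drop {at(office)}, keep {have(k3), open(d_office_dock), open(d_office_hall)}, require {at(dock), open(d_office_dock)}
    → {at(dock), have(k3), open(d_office_dock), open(d_office_hall)}
  through step 1 (move(lab,dock)): drop {at(dock)}, keep {have(k3), open(d_office_dock), open(d_office_hall)}, require {at(lab), open(d_lab_dock)}
    → {at(lab), have(k3), open(d_lab_dock), open(d_office_dock), open(d_office_hall)}

== RESULT ==
["at(lab)", "have(k3)", "open(d_lab_dock)", "open(d_office_dock)", "open(d_office_hall)"]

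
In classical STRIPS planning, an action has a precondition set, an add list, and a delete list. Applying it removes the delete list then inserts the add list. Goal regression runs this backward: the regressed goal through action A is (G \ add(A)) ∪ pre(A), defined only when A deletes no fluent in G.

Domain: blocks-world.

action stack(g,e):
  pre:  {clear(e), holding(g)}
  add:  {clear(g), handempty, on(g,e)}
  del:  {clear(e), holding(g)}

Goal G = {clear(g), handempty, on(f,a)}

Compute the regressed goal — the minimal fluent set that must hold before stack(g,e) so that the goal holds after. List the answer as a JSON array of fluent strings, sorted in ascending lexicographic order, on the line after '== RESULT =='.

Regress:
  G ∩ del = {}  (empty — regression defined)
  G \ add = {clear(g), handempty, on(f,a)} \ {clear(g), handempty, on(g,e)} = {on(f,a)}
  ∪ pre   = {on(f,a)} ∪ {clear(e), holding(g)}
          = {clear(e), holding(g), on(f,a)}

== RESULT ==
["clear(e)", "holding(g)", "on(f,a)"]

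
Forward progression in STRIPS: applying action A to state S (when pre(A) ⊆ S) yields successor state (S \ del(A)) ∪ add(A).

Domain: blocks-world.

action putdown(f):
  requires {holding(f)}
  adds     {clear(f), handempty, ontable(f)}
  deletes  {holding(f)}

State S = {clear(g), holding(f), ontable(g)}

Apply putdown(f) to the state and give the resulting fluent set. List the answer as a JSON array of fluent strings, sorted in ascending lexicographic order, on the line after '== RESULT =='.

Compute (S \ del) ∪ add:
  pre ⊆ S: {holding(f)} ⊆ S  — applicable
  S \ del = {clear(g), ontable(g)}
  ∪ add   = {clear(f), clear(g), handempty, ontable(f), ontable(g)}

== RESULT ==
["clear(f)", "clear(g)", "handempty", "ontable(f)", "ontable(g)"]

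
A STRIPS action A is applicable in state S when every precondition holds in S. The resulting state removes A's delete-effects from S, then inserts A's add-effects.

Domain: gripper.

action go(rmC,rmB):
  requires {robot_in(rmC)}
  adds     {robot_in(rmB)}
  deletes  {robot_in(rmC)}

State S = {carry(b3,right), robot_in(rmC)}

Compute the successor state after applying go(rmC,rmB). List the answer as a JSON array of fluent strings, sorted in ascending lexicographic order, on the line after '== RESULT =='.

Progress:
  pre ⊆ S: {robot_in(rmC)} ⊆ S  — applicable
  S \ del = {carry(b3,right)}
  ∪ add   = {carry(b3,right), robot_in(rmB)}

== RESULT ==
["carry(b3,right)", "robot_in(rmB)"]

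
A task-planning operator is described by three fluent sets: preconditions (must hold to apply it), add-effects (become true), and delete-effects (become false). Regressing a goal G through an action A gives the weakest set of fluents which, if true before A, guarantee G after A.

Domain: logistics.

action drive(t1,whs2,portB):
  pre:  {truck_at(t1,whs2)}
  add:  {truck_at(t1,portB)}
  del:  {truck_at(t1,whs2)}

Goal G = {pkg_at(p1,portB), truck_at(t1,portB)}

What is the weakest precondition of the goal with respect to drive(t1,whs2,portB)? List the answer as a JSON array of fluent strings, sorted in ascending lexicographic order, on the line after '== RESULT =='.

Regress:
  G ∩ del = {}  (empty — regression defined)
  G \ add = {pkg_at(p1,portB), truck_at(t1,portB)} \ {truck_at(t1,portB)} = {pkg_at(p1,portB)}
  ∪ pre   = {pkg_at(p1,portB)} ∪ {truck_at(t1,whs2)}
          = {pkg_at(p1,portB), truck_at(t1,whs2)}

== RESULT ==
["pkg_at(p1,portB)", "truck_at(t1,whs2)"]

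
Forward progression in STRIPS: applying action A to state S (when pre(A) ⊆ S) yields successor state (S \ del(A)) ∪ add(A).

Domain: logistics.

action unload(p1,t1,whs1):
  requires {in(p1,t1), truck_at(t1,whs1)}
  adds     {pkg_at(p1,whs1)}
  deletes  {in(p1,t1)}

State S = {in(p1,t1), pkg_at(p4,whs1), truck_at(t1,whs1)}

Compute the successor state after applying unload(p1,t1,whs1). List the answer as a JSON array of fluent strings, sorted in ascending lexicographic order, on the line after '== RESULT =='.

Progress:
  pre ⊆ S: {in(p1,t1), truck_at(t1,whs1)} ⊆ S  — applicable
  S \ del = {pkg_at(p4,whs1), truck_at(t1,whs1)}
  ∪ add   = {pkg_at(p1,whs1), pkg_at(p4,whs1), truck_at(t1,whs1)}

== RESULT ==
["pkg_at(p1,whs1)", "pkg_at(p4,whs1)", "truck_at(t1,whs1)"]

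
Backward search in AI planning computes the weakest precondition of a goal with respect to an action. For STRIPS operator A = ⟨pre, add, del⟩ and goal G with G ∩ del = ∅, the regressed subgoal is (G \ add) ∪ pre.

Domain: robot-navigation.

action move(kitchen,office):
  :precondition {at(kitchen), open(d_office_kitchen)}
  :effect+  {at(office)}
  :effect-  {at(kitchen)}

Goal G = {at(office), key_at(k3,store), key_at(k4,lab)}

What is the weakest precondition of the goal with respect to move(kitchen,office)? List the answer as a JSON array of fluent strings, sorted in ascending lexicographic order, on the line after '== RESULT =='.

Compute (G \ add) ∪ pre:
  G ∩ del = {}  (empty — regression defined)
  G \ add = {at(office), key_at(k3,store), key_at(k4,lab)} \ {at(office)} = {key_at(k3,store), key_at(k4,lab)}
  ∪ pre   = {key_at(k3,store), key_at(k4,lab)} ∪ {at(kitchen), open(d_office_kitchen)}
          = {at(kitchen), key_at(k3,store), key_at(k4,lab), open(d_office_kitchen)}

== RESULT ==
["at(kitchen)", "key_at(k3,store)", "key_at(k4,lab)", "open(d_office_kitchen)"]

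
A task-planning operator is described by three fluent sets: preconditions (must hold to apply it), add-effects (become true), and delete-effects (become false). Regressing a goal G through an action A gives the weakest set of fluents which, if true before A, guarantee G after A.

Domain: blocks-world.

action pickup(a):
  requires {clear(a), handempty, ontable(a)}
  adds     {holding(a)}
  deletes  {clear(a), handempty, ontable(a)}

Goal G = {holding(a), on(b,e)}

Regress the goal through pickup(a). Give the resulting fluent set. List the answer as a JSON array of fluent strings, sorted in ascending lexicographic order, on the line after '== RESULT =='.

Compute (G \ add) ∪ pre:
  G ∩ del = {}  (empty — regression defined)
  G \ add = {holding(a), on(b,e)} \ {holding(a)} = {on(b,e)}
  ∪ pre   = {on(b,e)} ∪ {clear(a), handempty, ontable(a)}
          = {clear(a), handempty, on(b,e), ontable(a)}

== RESULT ==
["clear(a)", "handempty", "on(b,e)", "ontable(a)"]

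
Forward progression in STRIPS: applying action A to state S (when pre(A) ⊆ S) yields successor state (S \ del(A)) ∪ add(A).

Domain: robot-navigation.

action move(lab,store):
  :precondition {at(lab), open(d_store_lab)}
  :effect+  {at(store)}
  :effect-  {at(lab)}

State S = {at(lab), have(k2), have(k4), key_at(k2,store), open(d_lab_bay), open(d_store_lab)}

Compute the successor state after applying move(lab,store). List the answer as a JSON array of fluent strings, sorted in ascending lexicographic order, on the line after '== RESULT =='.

Compute (S \ del) ∪ add:
  pre ⊆ S: {at(lab), open(d_store_lab)} ⊆ S  — applicable
  S \ del = {have(k2), have(k4), key_at(k2,store), open(d_lab_bay), open(d_store_lab)}
  ∪ add   = {at(store), have(k2), have(k4), key_at(k2,store), open(d_lab_bay), open(d_store_lab)}

== RESULT ==
["at(store)", "have(k2)", "have(k4)", "key_at(k2,store)", "open(d_lab_bay)", "open(d_store_lab)"]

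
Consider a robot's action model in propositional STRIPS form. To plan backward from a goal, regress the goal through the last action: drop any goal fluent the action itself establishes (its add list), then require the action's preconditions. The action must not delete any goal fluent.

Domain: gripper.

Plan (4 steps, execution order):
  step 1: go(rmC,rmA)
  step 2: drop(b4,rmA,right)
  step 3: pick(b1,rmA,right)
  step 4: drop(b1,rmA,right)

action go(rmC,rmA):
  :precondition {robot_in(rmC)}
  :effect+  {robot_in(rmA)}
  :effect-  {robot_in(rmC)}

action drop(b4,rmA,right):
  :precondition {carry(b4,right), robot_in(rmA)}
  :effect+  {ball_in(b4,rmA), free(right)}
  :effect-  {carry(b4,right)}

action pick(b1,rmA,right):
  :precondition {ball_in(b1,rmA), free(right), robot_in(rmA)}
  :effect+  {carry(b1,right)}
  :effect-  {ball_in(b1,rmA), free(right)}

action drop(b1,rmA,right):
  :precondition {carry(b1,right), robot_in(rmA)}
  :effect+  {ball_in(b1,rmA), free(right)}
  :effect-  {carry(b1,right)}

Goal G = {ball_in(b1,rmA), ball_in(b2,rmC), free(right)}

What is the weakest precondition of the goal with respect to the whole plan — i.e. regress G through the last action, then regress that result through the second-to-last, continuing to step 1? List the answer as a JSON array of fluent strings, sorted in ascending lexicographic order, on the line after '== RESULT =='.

Regress step by step:
  through step 4 (drop(b1,rmA,right)): drop {ball_in(b1,rmA), free(right)}, keep {ball_in(b2,rmC)}, require {carry(b1,right), robot_in(rmA)}
    → {ball_in(b2,rmC), carry(b1,right), robot_in(rmA)}
  through step 3 (pick(b1,rmA,right)): drop {carry(b1,right)}, keep {ball_in(b2,rmC), robot_in(rmA)}, require {ball_in(b1,rmA), free(right), robot_in(rmA)}
    → {ball_in(b1,rmA), ball_in(b2,rmC), free(right), robot_in(rmA)}
  through step 2 (drop(b4,rmA,right)): drop {free(right)}, keep {ball_in(b1,rmA), ball_in(b2,rmC), robot_in(rmA)}, require {carry(b4,right), robot_in(rmA)}
    → {ball_in(b1,rmA), ball_in(b2,rmC), carry(b4,right), robot_in(rmA)}
  through step 1 (go(rmC,rmA)): drop {robot_in(rmA)}, keep {ball_in(b1,rmA), ball_in(b2,rmC), carry(b4,right)}, require {robot_in(rmC)}
    → {ball_in(b1,rmA), ball_in(b2,rmC), carry(b4,right), robot_in(rmC)}

== RESULT ==
["ball_in(b1,rmA)", "ball_in(b2,rmC)", "carry(b4,right)", "robot_in(rmC)"]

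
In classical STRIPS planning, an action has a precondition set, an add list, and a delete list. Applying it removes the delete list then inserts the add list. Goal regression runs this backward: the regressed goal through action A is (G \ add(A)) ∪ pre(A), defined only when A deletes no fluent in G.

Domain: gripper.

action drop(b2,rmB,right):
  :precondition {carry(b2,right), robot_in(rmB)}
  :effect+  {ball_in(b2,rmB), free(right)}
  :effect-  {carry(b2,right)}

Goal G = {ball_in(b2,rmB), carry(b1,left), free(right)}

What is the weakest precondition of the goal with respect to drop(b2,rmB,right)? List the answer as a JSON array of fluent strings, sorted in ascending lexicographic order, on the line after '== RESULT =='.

Compute (G \ add) ∪ pre:
  G ∩ del = {}  (empty — regression defined)
  G \ add = {ball_in(b2,rmB), carry(b1,left), free(right)} \ {ball_in(b2,rmB), free(right)} = {carry(b1,left)}
  ∪ pre   = {carry(b1,left)} ∪ {carry(b2,right), robot_in(rmB)}
          = {carry(b1,left), carry(b2,right), robot_in(rmB)}

== RESULT ==
["carry(b1,left)", "carry(b2,right)", "robot_in(rmB)"]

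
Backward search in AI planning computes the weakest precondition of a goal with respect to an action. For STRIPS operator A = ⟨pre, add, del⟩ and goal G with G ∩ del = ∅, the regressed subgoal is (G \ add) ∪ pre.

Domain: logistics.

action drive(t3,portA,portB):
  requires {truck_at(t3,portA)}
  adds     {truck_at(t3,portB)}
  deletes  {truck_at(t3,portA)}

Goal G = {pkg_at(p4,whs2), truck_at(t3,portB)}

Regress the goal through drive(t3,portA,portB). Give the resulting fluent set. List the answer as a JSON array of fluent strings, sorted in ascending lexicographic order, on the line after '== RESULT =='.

Compute (G \ add) ∪ pre:
  G ∩ del = {}  (empty — regression defined)
  G \ add = {pkg_at(p4,whs2), truck_at(t3,portB)} \ {truck_at(t3,portB)} = {pkg_at(p4,whs2)}
  ∪ pre   = {pkg_at(p4,whs2)} ∪ {truck_at(t3,portA)}
          = {pkg_at(p4,whs2), truck_at(t3,portA)}

== RESULT ==
["pkg_at(p4,whs2)", "truck_at(t3,portA)"]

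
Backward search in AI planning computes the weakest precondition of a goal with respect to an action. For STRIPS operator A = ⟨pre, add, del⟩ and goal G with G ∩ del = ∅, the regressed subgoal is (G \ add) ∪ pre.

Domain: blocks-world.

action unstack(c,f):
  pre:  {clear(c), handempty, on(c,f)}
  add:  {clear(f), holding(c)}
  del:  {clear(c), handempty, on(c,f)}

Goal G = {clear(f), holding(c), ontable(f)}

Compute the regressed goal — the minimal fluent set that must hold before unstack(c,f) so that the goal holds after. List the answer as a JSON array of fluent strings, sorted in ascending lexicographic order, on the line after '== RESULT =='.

Regress:
  G ∩ del = {}  (empty — regression defined)
  G \ add = {clear(f), holding(c), ontable(f)} \ {clear(f), holding(c)} = {ontable(f)}
  ∪ pre   = {ontable(f)} ∪ {clear(c), handempty, on(c,f)}
          = {clear(c), handempty, on(c,f), ontable(f)}

== RESULT ==
["clear(c)", "handempty", "on(c,f)", "ontable(f)"]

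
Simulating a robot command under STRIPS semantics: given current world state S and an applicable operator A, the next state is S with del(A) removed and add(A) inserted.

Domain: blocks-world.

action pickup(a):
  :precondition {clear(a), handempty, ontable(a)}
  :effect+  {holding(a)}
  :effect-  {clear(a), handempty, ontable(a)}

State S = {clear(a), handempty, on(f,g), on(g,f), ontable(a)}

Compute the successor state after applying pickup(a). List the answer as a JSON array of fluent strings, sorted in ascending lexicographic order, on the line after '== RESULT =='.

Progress:
  pre ⊆ S: {clear(a), handempty, ontable(a)} ⊆ S  — applicable
  S \ del = {on(f,g), on(g,f)}
  ∪ add   = {holding(a), on(f,g), on(g,f)}

== RESULT ==
["holding(a)", "on(f,g)", "on(g,f)"]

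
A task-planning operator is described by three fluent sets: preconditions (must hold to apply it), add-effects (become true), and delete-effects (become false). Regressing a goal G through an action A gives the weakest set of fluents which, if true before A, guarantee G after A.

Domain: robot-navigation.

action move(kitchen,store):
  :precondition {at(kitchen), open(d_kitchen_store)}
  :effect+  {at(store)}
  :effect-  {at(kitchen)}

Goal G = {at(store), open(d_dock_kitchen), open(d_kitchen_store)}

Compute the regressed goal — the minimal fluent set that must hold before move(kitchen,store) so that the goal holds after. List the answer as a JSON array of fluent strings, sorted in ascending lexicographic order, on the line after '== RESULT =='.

Compute (G \ add) ∪ pre:
  G ∩ del = {}  (empty — regression defined)
  G \ add = {at(store), open(d_dock_kitchen), open(d_kitchen_store)} \ {at(store)} = {open(d_dock_kitchen), open(d_kitchen_store)}
  ∪ pre   = {open(d_dock_kitchen), open(d_kitchen_store)} ∪ {at(kitchen), open(d_kitchen_store)}
          = {at(kitchen), open(d_dock_kitchen), open(d_kitchen_store)}

== RESULT ==
["at(kitchen)", "open(d_dock_kitchen)", "open(d_kitchen_store)"]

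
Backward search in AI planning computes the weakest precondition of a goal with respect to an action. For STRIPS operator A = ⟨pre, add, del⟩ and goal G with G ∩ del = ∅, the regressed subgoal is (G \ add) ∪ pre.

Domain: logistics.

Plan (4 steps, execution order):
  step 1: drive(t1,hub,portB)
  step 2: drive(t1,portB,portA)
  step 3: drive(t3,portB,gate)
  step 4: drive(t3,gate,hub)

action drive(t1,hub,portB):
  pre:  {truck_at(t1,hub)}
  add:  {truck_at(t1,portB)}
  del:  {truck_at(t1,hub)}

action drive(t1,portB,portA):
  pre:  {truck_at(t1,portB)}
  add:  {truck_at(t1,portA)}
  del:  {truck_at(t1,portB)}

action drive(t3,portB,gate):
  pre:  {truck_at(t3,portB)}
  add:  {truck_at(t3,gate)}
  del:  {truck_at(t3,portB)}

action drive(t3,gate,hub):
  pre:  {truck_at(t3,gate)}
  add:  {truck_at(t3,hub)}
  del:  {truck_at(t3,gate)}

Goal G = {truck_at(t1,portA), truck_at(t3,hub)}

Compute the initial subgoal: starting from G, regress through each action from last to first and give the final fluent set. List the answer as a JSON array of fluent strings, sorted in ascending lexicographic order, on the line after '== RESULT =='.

Regress step by step:
  through step 4 (drive(t3,gate,hub)): drop {truck_at(t3,hub)}, keep {truck_at(t1,portA)}, require {truck_at(t3,gate)}
    → {truck_at(t1,portA), truck_at(t3,gate)}
  through step 3 (drive(t3,portB,gate)): drop {truck_at(t3,gate)}, keep {truck_at(t1,portA)}, require {truck_at(t3,portB)}
    → {truck_at(t1,portA), truck_at(t3,portB)}
  through step 2 (drive(t1,portB,portA)): drop {truck_at(t1,portA)}, keep {truck_at(t3,portB)}, require {truck_at(t1,portB)}
    → {truck_at(t1,portB), truck_at(t3,portB)}
  through step 1 (drive(t1,hub,portB)): drop {truck_at(t1,portB)}, keep {truck_at(t3,portB)}, require {truck_at(t1,hub)}
    → {truck_at(t1,hub), truck_at(t3,portB)}

== RESULT ==
["truck_at(t1,hub)", "truck_at(t3,portB)"]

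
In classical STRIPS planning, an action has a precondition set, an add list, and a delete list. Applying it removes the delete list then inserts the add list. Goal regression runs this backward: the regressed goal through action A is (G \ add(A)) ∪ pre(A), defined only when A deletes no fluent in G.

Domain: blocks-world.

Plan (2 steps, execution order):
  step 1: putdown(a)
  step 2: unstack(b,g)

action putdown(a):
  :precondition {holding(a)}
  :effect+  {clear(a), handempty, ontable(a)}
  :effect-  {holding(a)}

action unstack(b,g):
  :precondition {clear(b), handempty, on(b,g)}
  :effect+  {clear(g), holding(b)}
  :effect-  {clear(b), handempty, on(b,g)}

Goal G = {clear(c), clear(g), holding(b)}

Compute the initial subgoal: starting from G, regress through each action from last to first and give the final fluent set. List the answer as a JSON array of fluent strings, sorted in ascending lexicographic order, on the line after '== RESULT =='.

Regress step by step:
  through step 2 (unstack(b,g)): drop {clear(g), holding(b)}, keep {clear(c)}, require {clear(b), handempty, on(b,g)}
    → {clear(b), clear(c), handempty, on(b,g)}
  through step 1 (putdown(a)): drop {handempty}, keep {clear(b), clear(c), on(b,g)}, require {holding(a)}
    → {clear(b), clear(c), holding(a), on(b,g)}

== RESULT ==
["clear(b)", "clear(c)", "holding(a)", "on(b,g)"]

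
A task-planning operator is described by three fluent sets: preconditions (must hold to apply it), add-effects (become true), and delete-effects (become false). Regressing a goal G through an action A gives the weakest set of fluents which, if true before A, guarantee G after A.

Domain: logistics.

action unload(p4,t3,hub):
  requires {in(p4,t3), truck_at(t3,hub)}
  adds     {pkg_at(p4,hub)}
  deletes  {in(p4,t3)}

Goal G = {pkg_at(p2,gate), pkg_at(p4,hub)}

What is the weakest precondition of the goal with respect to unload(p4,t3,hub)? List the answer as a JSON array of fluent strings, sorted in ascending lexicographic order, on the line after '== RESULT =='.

Compute (G \ add) ∪ pre:
  G ∩ del = {}  (empty — regression defined)
  G \ add = {pkg_at(p2,gate), pkg_at(p4,hub)} \ {pkg_at(p4,hub)} = {pkg_at(p2,gate)}
  ∪ pre   = {pkg_at(p2,gate)} ∪ {in(p4,t3), truck_at(t3,hub)}
          = {in(p4,t3), pkg_at(p2,gate), truck_at(t3,hub)}

== RESULT ==
["in(p4,t3)", "pkg_at(p2,gate)", "truck_at(t3,hub)"]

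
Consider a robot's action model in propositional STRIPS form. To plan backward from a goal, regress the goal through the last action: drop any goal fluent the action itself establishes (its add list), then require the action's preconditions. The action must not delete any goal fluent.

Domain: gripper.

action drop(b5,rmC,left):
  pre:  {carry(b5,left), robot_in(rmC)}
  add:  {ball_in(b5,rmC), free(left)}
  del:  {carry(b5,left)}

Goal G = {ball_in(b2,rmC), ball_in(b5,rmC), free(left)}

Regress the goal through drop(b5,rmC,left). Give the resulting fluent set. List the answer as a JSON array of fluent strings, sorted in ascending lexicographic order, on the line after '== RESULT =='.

Regress:
  G ∩ del = {}  (empty — regression defined)
  G \ add = {ball_in(b2,rmC), ball_in(b5,rmC), free(left)} \ {ball_in(b5,rmC), free(left)} = {ball_in(b2,rmC)}
  ∪ pre   = {ball_in(b2,rmC)} ∪ {carry(b5,left), robot_in(rmC)}
          = {ball_in(b2,rmC), carry(b5,left), robot_in(rmC)}

== RESULT ==
["ball_in(b2,rmC)", "carry(b5,left)", "robot_in(rmC)"]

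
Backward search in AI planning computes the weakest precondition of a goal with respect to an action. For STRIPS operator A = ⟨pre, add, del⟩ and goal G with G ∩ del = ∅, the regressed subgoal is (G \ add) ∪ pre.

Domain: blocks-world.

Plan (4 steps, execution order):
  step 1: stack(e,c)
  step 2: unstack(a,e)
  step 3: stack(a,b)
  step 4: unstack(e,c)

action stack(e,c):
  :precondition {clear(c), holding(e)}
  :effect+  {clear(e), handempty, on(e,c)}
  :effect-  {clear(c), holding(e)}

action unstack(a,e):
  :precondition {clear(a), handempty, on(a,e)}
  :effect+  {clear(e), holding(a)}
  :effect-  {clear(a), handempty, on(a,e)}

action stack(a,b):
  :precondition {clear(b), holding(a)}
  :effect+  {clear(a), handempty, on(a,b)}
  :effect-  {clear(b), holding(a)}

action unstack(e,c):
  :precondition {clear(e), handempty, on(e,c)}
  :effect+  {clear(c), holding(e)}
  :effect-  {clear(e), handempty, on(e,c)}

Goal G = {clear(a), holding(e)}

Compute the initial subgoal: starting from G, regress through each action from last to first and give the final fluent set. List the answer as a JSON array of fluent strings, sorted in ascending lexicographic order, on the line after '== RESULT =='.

Work backward from the goal:
  through step 4 (unstack(e,c)): drop {holding(e)}, keep {clear(a)}, require {clear(e), handempty, on(e,c)}
    → {clear(a), clear(e), handempty, on(e,c)}
  through step 3 (stack(a,b)): drop {clear(a), handempty}, keep {clear(e), on(e,c)}, require {clear(b), holding(a)}
    → {clear(b), clear(e), holding(a), on(e,c)}
  through step 2 (unstack(a,e)): drop {clear(e), holding(a)}, keep {clear(b), on(e,c)}, require {clear(a), handempty, on(a,e)}
    → {clear(a), clear(b), handempty, on(a,e), on(e,c)}
  through step 1 (stack(e,c)): drop {handempty, on(e,c)}, keep {clear(a), clear(b), on(a,e)}, require {clear(c), holding(e)}
    → {clear(a), clear(b), clear(c), holding(e), on(a,e)}

== RESULT ==
["clear(a)", "clear(b)", "clear(c)", "holding(e)", "on(a,e)"]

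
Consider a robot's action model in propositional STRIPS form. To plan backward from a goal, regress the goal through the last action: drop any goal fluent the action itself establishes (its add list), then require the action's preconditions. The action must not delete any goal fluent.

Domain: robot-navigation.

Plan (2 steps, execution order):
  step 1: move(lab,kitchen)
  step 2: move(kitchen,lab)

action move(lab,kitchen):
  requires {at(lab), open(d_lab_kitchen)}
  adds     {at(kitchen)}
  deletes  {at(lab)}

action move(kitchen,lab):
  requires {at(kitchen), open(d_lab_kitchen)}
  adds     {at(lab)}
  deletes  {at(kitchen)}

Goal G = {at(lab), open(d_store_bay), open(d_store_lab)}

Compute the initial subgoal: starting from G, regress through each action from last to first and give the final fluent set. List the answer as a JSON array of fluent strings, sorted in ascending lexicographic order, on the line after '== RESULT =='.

Work backward from the goal:
  through step 2 (move(kitchen,lab)): drop {at(lab)}, keep {open(d_store_bay), open(d_store_lab)}, require {at(kitchen), open(d_lab_kitchen)}
    → {at(kitchen), open(d_lab_kitchen), open(d_store_bay), open(d_store_lab)}
  through step 1 (move(lab,kitchen)): drop {at(kitchen)}, keep {open(d_lab_kitchen), open(d_store_bay), open(d_store_lab)}, require {at(lab), open(d_lab_kitchen)}
    → {at(lab), open(d_lab_kitchen), open(d_store_bay), open(d_store_lab)}

== RESULT ==
["at(lab)", "open(d_lab_kitchen)", "open(d_store_bay)", "open(d_store_lab)"]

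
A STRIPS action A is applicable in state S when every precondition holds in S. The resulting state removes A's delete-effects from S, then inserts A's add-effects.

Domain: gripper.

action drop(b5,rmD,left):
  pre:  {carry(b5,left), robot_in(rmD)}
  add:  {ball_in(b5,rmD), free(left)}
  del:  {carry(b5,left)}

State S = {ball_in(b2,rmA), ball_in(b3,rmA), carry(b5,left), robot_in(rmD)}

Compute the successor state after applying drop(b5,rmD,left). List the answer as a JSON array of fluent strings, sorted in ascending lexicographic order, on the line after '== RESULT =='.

Compute (S \ del) ∪ add:
  pre ⊆ S: {carry(b5,left), robot_in(rmD)} ⊆ S  — applicable
  S \ del = {ball_in(b2,rmA), ball_in(b3,rmA), robot_in(rmD)}
  ∪ add   = {ball_in(b2,rmA), ball_in(b3,rmA), ball_in(b5,rmD), free(left), robot_in(rmD)}

== RESULT ==
["ball_in(b2,rmA)", "ball_in(b3,rmA)", "ball_in(b5,rmD)", "free(left)", "robot_in(rmD)"]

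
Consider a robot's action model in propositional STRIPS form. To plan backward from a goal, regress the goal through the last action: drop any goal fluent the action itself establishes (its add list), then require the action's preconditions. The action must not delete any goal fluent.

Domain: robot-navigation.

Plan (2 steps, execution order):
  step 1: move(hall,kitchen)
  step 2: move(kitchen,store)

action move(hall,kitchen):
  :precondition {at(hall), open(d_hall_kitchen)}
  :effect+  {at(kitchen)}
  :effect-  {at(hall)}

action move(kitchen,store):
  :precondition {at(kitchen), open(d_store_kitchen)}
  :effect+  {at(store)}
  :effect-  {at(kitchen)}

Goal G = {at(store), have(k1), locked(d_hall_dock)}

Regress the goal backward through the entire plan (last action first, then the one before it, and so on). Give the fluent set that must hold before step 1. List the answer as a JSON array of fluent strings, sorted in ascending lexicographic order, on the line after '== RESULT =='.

Regress step by step:
  through step 2 (move(kitchen,store)): drop {at(store)}, keep {have(k1), locked(d_hall_dock)}, require {at(kitchen), open(d_store_kitchen)}
    → {at(kitchen), have(k1), locked(d_hall_dock), open(d_store_kitchen)}
  through step 1 (move(hall,kitchen)): drop {at(kitchen)}, keep {have(k1), locked(d_hall_dock), open(d_store_kitchen)}, require {at(hall), open(d_hall_kitchen)}
    → {at(hall), have(k1), locked(d_hall_dock), open(d_hall_kitchen), open(d_store_kitchen)}

== RESULT ==
["at(hall)", "have(k1)", "locked(d_hall_dock)", "open(d_hall_kitchen)", "open(d_store_kitchen)"]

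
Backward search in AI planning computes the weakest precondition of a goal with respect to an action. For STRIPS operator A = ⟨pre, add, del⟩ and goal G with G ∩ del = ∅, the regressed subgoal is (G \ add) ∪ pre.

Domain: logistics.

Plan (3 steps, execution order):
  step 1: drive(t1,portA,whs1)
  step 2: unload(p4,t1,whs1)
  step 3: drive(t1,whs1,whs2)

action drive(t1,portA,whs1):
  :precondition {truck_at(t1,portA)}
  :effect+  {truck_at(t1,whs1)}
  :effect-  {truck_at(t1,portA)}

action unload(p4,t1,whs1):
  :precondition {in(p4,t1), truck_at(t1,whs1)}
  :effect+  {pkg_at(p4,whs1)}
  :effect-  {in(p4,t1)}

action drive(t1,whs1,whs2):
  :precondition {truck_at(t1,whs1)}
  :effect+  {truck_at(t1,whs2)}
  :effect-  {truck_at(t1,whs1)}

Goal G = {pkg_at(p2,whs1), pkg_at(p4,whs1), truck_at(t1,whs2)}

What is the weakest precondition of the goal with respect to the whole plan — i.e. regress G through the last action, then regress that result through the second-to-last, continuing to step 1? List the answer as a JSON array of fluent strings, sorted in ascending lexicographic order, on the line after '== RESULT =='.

Regress step by step:
  through step 3 (drive(t1,whs1,whs2)): drop {truck_at(t1,whs2)}, keep {pkg_at(p2,whs1), pkg_at(p4,whs1)}, require {truck_at(t1,whs1)}
    → {pkg_at(p2,whs1), pkg_at(p4,whs1), truck_at(t1,whs1)}
  through step 2 (unload(p4,t1,whs1)): drop {pkg_at(p4,whs1)}, keep {pkg_at(p2,whs1), truck_at(t1,whs1)}, require {in(p4,t1), truck_at(t1,whs1)}
    → {in(p4,t1), pkg_at(p2,whs1), truck_at(t1,whs1)}
  through step 1 (drive(t1,portA,whs1)): drop {truck_at(t1,whs1)}, keep {in(p4,t1), pkg_at(p2,whs1)}, require {truck_at(t1,portA)}
    → {in(p4,t1), pkg_at(p2,whs1), truck_at(t1,portA)}

== RESULT ==
["in(p4,t1)", "pkg_at(p2,whs1)", "truck_at(t1,portA)"]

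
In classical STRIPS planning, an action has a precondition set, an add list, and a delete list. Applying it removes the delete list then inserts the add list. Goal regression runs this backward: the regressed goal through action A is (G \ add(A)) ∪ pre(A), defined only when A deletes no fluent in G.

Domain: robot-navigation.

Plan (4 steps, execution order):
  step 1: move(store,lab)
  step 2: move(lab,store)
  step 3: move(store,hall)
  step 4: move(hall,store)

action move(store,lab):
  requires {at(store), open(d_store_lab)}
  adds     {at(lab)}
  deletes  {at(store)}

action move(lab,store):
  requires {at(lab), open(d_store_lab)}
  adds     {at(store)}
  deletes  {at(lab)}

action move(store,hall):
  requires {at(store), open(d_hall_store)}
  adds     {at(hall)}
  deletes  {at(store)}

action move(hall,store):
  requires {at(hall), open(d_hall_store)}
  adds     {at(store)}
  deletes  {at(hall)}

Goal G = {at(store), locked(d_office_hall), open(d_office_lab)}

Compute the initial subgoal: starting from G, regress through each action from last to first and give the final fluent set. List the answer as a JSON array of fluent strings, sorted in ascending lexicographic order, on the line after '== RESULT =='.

Work backward from the goal:
  through step 4 (move(hall,store)): drop {at(store)}, keep {locked(d_office_hall), open(d_office_lab)}, require {at(hall), open(d_hall_store)}
    → {at(hall), locked(d_office_hall), open(d_hall_store), open(d_office_lab)}
  through step 3 (move(store,hall)): drop {at(hall)}, keep {locked(d_office_hall), open(d_hall_store), open(d_office_lab)}, require {at(store), open(d_hall_store)}
    → {at(store), locked(d_office_hall), open(d_hall_store), open(d_office_lab)}
  through step 2 (move(lab,store)): drop {at(store)}, keep {locked(d_office_hall), open(d_hall_store), open(d_office_lab)}, require {at(lab), open(d_store_lab)}
    → {at(lab), locked(d_office_hall), open(d_hall_store), open(d_office_lab), open(d_store_lab)}
  through step 1 (move(store,lab)): drop {at(lab)}, keep {locked(d_office_hall), open(d_hall_store), open(d_office_lab), open(d_store_lab)}, require {at(store), open(d_store_lab)}
    → {at(store), locked(d_office_hall), open(d_hall_store), open(d_office_lab), open(d_store_lab)}

== RESULT ==
["at(store)", "locked(d_office_hall)", "open(d_hall_store)", "open(d_office_lab)", "open(d_store_lab)"]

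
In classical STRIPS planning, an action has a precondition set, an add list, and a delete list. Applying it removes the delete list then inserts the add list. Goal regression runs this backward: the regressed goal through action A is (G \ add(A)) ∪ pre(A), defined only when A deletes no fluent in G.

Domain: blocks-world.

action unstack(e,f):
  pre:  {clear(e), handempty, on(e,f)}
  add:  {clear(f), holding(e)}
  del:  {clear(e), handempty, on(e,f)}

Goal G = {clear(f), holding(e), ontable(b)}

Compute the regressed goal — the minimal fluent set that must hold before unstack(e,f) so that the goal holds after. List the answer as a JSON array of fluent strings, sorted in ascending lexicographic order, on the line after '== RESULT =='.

Regress:
  G ∩ del = {}  (empty — regression defined)
  G \ add = {clear(f), holding(e), ontable(b)} \ {clear(f), holding(e)} = {ontable(b)}
  ∪ pre   = {ontable(b)} ∪ {clear(e), handempty, on(e,f)}
          = {clear(e), handempty, on(e,f), ontable(b)}

== RESULT ==
["clear(e)", "handempty", "on(e,f)", "ontable(b)"]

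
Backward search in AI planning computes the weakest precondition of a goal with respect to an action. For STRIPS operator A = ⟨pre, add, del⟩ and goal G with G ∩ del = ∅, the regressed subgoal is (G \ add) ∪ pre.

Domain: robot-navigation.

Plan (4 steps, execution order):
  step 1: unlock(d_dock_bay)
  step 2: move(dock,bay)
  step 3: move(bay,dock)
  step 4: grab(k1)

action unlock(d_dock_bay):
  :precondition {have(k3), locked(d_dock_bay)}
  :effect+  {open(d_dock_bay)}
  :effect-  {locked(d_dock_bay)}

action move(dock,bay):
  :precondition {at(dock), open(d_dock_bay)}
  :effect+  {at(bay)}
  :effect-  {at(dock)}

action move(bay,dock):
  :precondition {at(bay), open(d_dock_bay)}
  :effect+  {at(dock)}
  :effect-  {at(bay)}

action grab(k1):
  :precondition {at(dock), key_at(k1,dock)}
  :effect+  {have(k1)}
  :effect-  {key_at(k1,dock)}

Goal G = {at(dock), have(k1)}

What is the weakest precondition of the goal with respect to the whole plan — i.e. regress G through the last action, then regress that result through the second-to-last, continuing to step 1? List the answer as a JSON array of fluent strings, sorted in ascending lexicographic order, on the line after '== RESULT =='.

Regress step by step:
  through step 4 (grab(k1)): drop {have(k1)}, keep {at(dock)}, require {at(dock), key_at(k1,dock)}
    → {at(dock), key_at(k1,dock)}
  through step 3 (move(bay,dock)): drop {at(dock)}, keep {key_at(k1,dock)}, require {at(bay), open(d_dock_bay)}
    → {at(bay), key_at(k1,dock), open(d_dock_bay)}
  through step 2 (move(dock,bay)): drop {at(bay)}, keep {key_at(k1,dock), open(d_dock_bay)}, require {at(dock), open(d_dock_bay)}
    → {at(dock), key_at(k1,dock), open(d_dock_bay)}
  through step 1 (unlock(d_dock_bay)): drop {open(d_dock_bay)}, keep {at(dock), key_at(k1,dock)}, require {have(k3), locked(d_dock_bay)}
    → {at(dock), have(k3), key_at(k1,dock), locked(d_dock_bay)}

== RESULT ==
["at(dock)", "have(k3)", "key_at(k1,dock)", "locked(d_dock_bay)"]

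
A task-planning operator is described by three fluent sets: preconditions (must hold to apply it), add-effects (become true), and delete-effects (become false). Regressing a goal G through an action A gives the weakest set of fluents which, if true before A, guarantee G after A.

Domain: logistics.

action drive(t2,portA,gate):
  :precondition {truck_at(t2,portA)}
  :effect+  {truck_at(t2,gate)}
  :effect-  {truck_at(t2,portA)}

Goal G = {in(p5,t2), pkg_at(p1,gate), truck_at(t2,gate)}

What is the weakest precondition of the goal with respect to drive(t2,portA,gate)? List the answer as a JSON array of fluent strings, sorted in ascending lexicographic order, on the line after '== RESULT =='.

Regress:
  G ∩ del = {}  (empty — regression defined)
  G \ add = {in(p5,t2), pkg_at(p1,gate), truck_at(t2,gate)} \ {truck_at(t2,gate)} = {in(p5,t2), pkg_at(p1,gate)}
  ∪ pre   = {in(p5,t2), pkg_at(p1,gate)} ∪ {truck_at(t2,portA)}
          = {in(p5,t2), pkg_at(p1,gate), truck_at(t2,portA)}

== RESULT ==
["in(p5,t2)", "pkg_at(p1,gate)", "truck_at(t2,portA)"]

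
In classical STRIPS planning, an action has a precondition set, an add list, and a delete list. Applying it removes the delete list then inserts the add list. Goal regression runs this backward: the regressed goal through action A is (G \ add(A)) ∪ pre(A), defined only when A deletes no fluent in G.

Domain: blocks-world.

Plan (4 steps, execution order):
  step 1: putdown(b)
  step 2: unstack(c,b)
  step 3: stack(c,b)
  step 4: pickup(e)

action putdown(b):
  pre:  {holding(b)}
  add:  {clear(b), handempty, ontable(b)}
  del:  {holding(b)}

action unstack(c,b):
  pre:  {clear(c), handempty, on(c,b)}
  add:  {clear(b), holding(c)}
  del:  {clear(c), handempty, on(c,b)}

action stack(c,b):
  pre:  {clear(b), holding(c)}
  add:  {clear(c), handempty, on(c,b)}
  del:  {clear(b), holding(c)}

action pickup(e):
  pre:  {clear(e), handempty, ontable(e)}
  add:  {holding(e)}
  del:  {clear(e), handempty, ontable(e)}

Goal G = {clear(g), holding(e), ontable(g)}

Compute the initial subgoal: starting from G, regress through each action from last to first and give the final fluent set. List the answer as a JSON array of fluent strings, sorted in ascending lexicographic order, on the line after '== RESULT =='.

Work backward from the goal:
  through step 4 (pickup(e)): drop {holding(e)}, keep {clear(g), ontable(g)}, require {clear(e), handempty, ontable(e)}
    → {clear(e), clear(g), handempty, ontable(e), ontable(g)}
  through step 3 (stack(c,b)): drop {handempty}, keep {clear(e), clear(g), ontable(e), ontable(g)}, require {clear(b), holding(c)}
    → {clear(b), clear(e), clear(g), holding(c), ontable(e), ontable(g)}
  through step 2 (unstack(c,b)): drop {clear(b), holding(c)}, keep {clear(e), clear(g), ontable(e), ontable(g)}, require {clear(c), handempty, on(c,b)}
    → {clear(c), clear(e), clear(g), handempty, on(c,b), ontable(e), ontable(g)}
  through step 1 (putdown(b)): drop {handempty}, keep {clear(c), clear(e), clear(g), on(c,b), ontable(e), ontable(g)}, require {holding(b)}
    → {clear(c), clear(e), clear(g), holding(b), on(c,b), ontable(e), ontable(g)}

== RESULT ==
["clear(c)", "clear(e)", "clear(g)", "holding(b)", "on(c,b)", "ontable(e)", "ontable(g)"]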